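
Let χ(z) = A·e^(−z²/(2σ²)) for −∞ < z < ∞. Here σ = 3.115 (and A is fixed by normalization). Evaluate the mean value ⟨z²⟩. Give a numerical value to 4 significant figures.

⟨z²⟩ = ∫ z^2 |χ|² dz over the full domain.
The ratio of the moment integral to the normalization integral gives ⟨z²⟩ = σ^2/2.
Putting σ = 3.115 gives 4.8516.

⟨z^2⟩ ≈ 4.852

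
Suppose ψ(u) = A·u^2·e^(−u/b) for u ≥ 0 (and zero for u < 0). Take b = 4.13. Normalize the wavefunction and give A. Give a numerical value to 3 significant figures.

Require ∫ |ψ|² du = 1 over the whole domain.
Carrying out the integral gives A² · 3·b^5/4.
Setting this equal to 1 gives A² = 1/(3·b^5/4).
With b = 4.13: A² = 0.001110 and A = 0.03331.

A ≈ 0.0333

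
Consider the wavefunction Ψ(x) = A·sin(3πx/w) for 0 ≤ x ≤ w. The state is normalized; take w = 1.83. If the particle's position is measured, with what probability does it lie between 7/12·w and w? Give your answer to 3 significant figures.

P ≈ 0.364

The probability is P = ∫ |Ψ|² dx over [7/12·w, w].
With A² fixed by ∫|Ψ|² = 1, i.e. A² = (w/2)^(−1), substitute and integrate.
Let u = x/w; then A² and the length scale cancel, so P = ∫_{7/12}^{1} sin(3·π·u)^2 du ÷ ∫_{0}^{1} sin(3·π·u)^2 du.
Using ∫ sin(3·π·u)^2 du = u/2 - sin(6·π·u)/(12·π), the numerator is 5/24 - 1/(12·π) and the denominator is 1/2.
Taking the ratio, P = (-2 + 5·π)/(12·π).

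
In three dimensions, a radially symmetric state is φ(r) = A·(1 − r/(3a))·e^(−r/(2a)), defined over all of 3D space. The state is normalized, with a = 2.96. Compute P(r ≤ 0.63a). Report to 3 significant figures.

P ≈ 0.0566

Integrate the radial probability density 4πr²|φ|² over r ≤ 0.63a.
Normalization gives A² = 1/(8·π·a^3/3).
In terms of u = r/a (A², 4π and the length scale all cancel between numerator and denominator), P = [∫_{0}^{0.63} u^2·(1 - u/3)^2·e^(-u) du] / [∫_{0}^{∞} u^2·(1 - u/3)^2·e^(-u) du].
An antiderivative of u^2·(1 - u/3)^2·e^(-u) is (-u^4 + 2·u^3 - 3·u^2 - 6·u - 6)·e^(-u)/9; evaluating from 0 to 0.63 gives ≈ 0.037727, while the full integral is 2/3.
This evaluates to P = 0.05659.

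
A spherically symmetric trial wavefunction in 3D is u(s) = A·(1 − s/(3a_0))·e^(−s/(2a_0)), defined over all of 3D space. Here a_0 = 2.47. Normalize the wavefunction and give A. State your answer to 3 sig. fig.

Normalization requires ∫|u|² 4πs² ds = 1, integrated from 0 to ∞.
In 3D with spherical symmetry the volume element is 4πs² ds.
With ∫₀^∞ s^4 e^(−αs) ds = 4!/α^5, ∫|u|² 4πs² ds = A²·(8·π·a_0^3/3).
Setting this equal to 1 gives A² = 1/(8·π·a_0^3/3).
Substituting a_0 = 2.47 gives A² = 0.007921, so A = 0.08900.

A ≈ 0.0890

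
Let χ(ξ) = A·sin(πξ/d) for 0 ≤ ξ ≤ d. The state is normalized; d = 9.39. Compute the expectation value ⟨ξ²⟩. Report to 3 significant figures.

The expectation value is the |χ|²-weighted average of ξ^2: ∫ ξ^2|χ|² dξ.
Evaluating both integrals, ⟨ξ²⟩ = -d^2/(2·π^2) + d^2/3.
Putting d = 9.39 gives 24.92.

⟨ξ^2⟩ ≈ 24.9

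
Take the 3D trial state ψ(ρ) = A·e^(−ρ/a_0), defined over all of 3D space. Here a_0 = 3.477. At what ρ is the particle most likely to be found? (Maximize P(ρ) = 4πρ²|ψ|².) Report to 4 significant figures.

ρ ≈ 3.477

Differentiate P(ρ) = 4πρ²|ψ|² with respect to ρ and set to zero.
This gives ρ = a_0.
With a_0 = 3.477, the most probable radial distance is 3.4770.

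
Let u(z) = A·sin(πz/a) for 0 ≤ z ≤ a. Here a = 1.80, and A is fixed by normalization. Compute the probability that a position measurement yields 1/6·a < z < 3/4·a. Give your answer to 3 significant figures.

The probability is P = ∫ |u|² dz over [1/6·a, 3/4·a].
With A² fixed by ∫|u|² = 1, i.e. A² = (a/2)^(−1), substitute and integrate.
Let t = z/a; then A² and the length scale cancel, so P = ∫_{1/6}^{3/4} sin(π·t)^2 dt ÷ ∫_{0}^{1} sin(π·t)^2 dt.
An antiderivative of sin(π·t)^2 is t/2 - sin(2·π·t)/(4·π); evaluating from 1/6 to 3/4 gives √(3)/(8·π) + 1/(4·π) + 7/24, while the full integral is 1/2.
Taking the ratio, P = (3·√(3) + 6 + 7·π)/(12·π).

P ≈ 0.880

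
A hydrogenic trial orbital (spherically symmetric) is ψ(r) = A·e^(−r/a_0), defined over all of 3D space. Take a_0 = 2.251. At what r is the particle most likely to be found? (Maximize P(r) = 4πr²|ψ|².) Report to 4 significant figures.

r ≈ 2.251

Set d/dr [P(r) = 4πr²|ψ|²] = 0 and solve for r > 0.
Solving yields r = a_0.
With a_0 = 2.251, the most probable radial distance is 2.2510.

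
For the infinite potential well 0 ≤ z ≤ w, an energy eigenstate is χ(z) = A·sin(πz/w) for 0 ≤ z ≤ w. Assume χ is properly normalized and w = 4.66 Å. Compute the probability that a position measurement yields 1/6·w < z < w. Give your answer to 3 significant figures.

P ≈ 0.971

|χ|² is the probability density, so P = ∫_{1/6·w}^{w} |χ|² dz.
With A² fixed by ∫|χ|² = 1, i.e. A² = (w/2)^(−1), substitute and integrate.
In terms of u = z/w (A² and the length scale cancel between numerator and denominator), P = [∫_{1/6}^{1} sin(π·u)^2 du] / [∫_{0}^{1} sin(π·u)^2 du].
With ∫ sin(π·u)^2 du = u/2 - sin(2·π·u)/(4·π) + C, the region integral is √(3)/(8·π) + 5/12 and the full one is 1/2.
The result is P = √(3)/(4·π) + 5/6.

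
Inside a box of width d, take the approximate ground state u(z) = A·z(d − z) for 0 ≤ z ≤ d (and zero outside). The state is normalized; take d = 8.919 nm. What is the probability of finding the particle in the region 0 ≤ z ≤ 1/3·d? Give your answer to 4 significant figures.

|u|² is the probability density, so P = ∫_{0}^{1/3·d} |u|² dz.
The normalization integral ∫|u|²dz over the whole domain equals d^5/30·A², and A² cancels in the ratio.
In terms of t = z/d (A² and the length scale cancel between numerator and denominator), P = [∫_{0}^{1/3} t^2·(1 - t)^2 dt] / [∫_{0}^{1} t^2·(1 - t)^2 dt].
With ∫ t^2·(1 - t)^2 dt = t^3·(6·t^2 - 15·t + 10)/30 + C, the region integral is 17/2430 and the full one is 1/30.
Evaluating gives P = 17/81.

P ≈ 0.2099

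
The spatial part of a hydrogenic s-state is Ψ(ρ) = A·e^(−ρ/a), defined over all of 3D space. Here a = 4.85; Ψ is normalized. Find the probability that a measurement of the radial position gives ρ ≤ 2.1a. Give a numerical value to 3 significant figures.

P = ∫ |Ψ|² 4πρ² dρ over ρ ≤ 2.1a.
A² is fixed by ∫₀^∞ 4πρ²|Ψ|² dρ = 1, i.e. A² = (π·a^3)^(−1).
In terms of u = ρ/a (A², 4π and the length scale all cancel between numerator and denominator), P = [∫_{0}^{2.1} u^2·e^(-2·u) du] / [∫_{0}^{∞} u^2·e^(-2·u) du].
An antiderivative of u^2·e^(-2·u) is -(2·u^2 + 2·u + 1)·e^(-2·u)/4; evaluating from 0 to 2.1 gives 1/4 - 701·e^(-21/5)/200, while the full integral is 1/4.
The region integral divided by the full integral gives P = 0.7898.

P ≈ 0.790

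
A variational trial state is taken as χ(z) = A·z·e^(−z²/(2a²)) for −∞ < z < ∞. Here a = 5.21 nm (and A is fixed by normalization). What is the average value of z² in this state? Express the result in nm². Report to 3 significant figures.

By definition ⟨z²⟩ = ∫ z^2 |χ(z)|² dz.
Differentiating ∫e^(−αz²) dz = √(π/α) under α to get the higher moments, the ratio of the moment integral to the normalization integral gives ⟨z²⟩ = 3·a^2/2.
Putting a = 5.21 gives 40.72.

⟨z^2⟩ ≈ 40.7 nm^2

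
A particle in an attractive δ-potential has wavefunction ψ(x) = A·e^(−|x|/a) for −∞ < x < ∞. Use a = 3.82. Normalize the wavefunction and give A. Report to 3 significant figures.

We need A² ∫|f|² dx = 1, taking the integral from −∞ to ∞.
Using ∫₀^∞ xⁿ e^(−αx) dx = n!/αⁿ⁺¹, carrying out the integral gives A² · a.
Plugging in a = 3.82 yields A = 0.5116.

A ≈ 0.512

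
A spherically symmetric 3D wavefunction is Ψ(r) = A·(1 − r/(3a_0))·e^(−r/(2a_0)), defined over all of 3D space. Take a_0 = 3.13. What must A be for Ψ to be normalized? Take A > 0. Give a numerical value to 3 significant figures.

A ≈ 0.0624

The normalization condition is ∫|Ψ|² 4πr² dr = 1 from 0 to ∞.
Recall ∫₀^∞ r^m e^(−r/β) dr = m!·β^(m+1), with Ψ = A·(1 − r/(3a_0))·e^(−r/(2a_0)), the integral evaluates to A²·[8·π·a_0^3/3].
Setting this equal to 1 gives A² = 1/(8·π·a_0^3/3).
With a_0 = 3.13: A² = 0.003893 and A = 0.06239.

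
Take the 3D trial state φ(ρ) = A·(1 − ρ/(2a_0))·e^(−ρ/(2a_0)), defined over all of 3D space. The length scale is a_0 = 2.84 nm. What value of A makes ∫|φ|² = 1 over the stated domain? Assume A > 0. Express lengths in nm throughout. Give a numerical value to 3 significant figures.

Normalization requires ∫|φ|² 4πρ² dρ = 1, integrated from 0 to ∞.
Recall ∫₀^∞ ρ^m e^(−ρ/β) dρ = m!·β^(m+1), ∫|φ|² 4πρ² dρ = A²·(8·π·a_0^3).
Substituting a_0 = 2.84 gives A² = 0.001737, so A = 0.04168.

A ≈ 0.0417 nm^(-3/2)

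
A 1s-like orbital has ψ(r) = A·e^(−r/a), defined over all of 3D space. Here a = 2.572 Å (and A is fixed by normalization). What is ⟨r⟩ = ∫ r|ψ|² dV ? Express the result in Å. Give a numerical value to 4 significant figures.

⟨r⟩ ≈ 3.858 Å

The expectation value is the |ψ|²-weighted average of r: ∫ r|ψ|² 4πr² dr.
With ∫₀^∞ r^3 e^(−αr) dr = 3!/α^4, evaluating both integrals, ⟨r⟩ = 3·a/2.
With a = 2.572, ⟨r⟩ = 3.8580.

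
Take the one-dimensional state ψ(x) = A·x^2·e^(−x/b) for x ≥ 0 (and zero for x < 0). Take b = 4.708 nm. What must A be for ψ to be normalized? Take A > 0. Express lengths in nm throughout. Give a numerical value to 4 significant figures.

Require ∫ |ψ|² dx = 1 over the whole domain.
Recall ∫₀^∞ x^m e^(−x/β) dx = m!·β^(m+1), the integral (without the A² prefactor) comes out to 3·b^5/4.
So A² = (3·b^5/4)^(−1).
Substituting b = 4.708 gives A² = 0.00057644, so A = 0.024009.

A ≈ 0.02401 nm^(-5/2)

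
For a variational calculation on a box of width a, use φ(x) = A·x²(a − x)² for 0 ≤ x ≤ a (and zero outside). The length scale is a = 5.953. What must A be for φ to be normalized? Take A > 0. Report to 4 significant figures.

We need A² ∫|f|² dx = 1, taking the integral from 0 to a.
Carrying out the integral gives A² · a^9/630.
Setting this equal to 1 gives A² = 1/(a^9/630).
Plugging in a = 5.953 yields A = 0.0081914.

A ≈ 0.008191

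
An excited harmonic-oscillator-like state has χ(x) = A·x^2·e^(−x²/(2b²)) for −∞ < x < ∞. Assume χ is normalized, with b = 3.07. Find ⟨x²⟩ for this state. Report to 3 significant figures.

By definition ⟨x²⟩ = ∫ x^2 |χ(x)|² dx.
With ∫_{−∞}^{∞} x^(2m) e^(−αx²) dx = (2m−1)!!·√π / (2^m α^(m+1/2)), the ratio of the moment integral to the normalization integral gives ⟨x²⟩ = 5·b^2/2.
With b = 3.07, ⟨x^2⟩ = 23.56.

⟨x^2⟩ ≈ 23.6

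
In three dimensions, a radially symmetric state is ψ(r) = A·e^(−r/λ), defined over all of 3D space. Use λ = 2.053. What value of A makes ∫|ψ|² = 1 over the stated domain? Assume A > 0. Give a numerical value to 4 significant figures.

A ≈ 0.1918

Require ∫ |ψ|² 4πr² dr = 1 over the whole domain.
With ∫₀^∞ r^2 e^(−αr) dr = 2!/α^3, with ψ = A·e^(−r/λ), the integral evaluates to A²·[π·λ^3].
So A² = (π·λ^3)^(−1).
Substituting λ = 2.053 gives A² = 0.036786, so A = 0.19180.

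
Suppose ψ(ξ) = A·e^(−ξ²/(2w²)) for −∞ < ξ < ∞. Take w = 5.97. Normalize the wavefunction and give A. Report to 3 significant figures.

A ≈ 0.307

We need A² ∫|f|² dξ = 1, taking the integral from −∞ to ∞.
With ∫_{−∞}^{∞} ξ^(2m) e^(−αξ²) dξ = (2m−1)!!·√π / (2^m α^(m+1/2)), with ψ = A·e^(−ξ²/(2w²)), the integral evaluates to A²·[√(π)·w].
Substituting w = 5.97 gives A² = 0.09450, so A = 0.3074.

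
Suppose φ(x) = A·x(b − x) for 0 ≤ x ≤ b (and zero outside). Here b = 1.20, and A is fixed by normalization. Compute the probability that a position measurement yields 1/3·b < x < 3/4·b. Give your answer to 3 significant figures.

The probability is P = ∫ |φ|² dx over [1/3·b, 3/4·b].
Since A² = 1/(b^5/30), this is the region integral divided by the full normalization integral.
In terms of u = x/b (A² and the length scale cancel between numerator and denominator), P = [∫_{1/3}^{3/4} u^2·(1 - u)^2 du] / [∫_{0}^{1} u^2·(1 - u)^2 du].
An antiderivative of u^2·(1 - u)^2 is u^3·(6·u^2 - 15·u + 10)/30; evaluating from 1/3 to 3/4 gives ≈ 0.022887, while the full integral is 1/30.
This works out to P = 0.6866.

P ≈ 0.687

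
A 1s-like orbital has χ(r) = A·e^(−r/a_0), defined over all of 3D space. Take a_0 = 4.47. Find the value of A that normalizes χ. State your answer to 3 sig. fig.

We need A² ∫|f|² 4πr² dr = 1, taking the integral from 0 to ∞.
Using ∫₀^∞ rⁿ e^(−αr) dr = n!/αⁿ⁺¹, ∫|χ|² 4πr² dr = A²·(π·a_0^3).
So A² = (π·a_0^3)^(−1).
With a_0 = 4.47: A² = 0.003564 and A = 0.05970.

A ≈ 0.0597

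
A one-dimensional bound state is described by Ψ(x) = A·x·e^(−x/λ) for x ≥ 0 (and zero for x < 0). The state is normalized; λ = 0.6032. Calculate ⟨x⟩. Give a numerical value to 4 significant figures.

By definition ⟨x⟩ = ∫ x |Ψ(x)|² dx.
With ∫₀^∞ x^3 e^(−αx) dx = 3!/α^4, since the A² factors cancel between numerator and denominator, ⟨x⟩ = 3·λ/2.
Putting λ = 0.6032 gives 0.90480.

⟨x⟩ ≈ 0.9048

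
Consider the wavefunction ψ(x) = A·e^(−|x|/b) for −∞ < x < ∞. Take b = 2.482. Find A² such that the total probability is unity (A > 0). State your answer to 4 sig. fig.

A^2 ≈ 0.4029

Normalization requires ∫|ψ|² dx = 1, integrated from −∞ to ∞.
∫|ψ|² dx = A²·(b).
Hence A² = 1/[b].
With b = 2.482: A² = 0.40290 and A = 0.63474.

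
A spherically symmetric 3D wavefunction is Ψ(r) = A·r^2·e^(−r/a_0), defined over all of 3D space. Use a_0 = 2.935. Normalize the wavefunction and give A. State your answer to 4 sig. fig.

We need A² ∫|f|² 4πr² dr = 1, taking the integral from 0 to ∞.
Recall ∫₀^∞ r^m e^(−r/β) dr = m!·β^(m+1), with Ψ = A·r^2·e^(−r/a_0), the integral evaluates to A²·[45·π·a_0^7/2].
Hence A² = 1/[45·π·a_0^7/2].
With a_0 = 2.935: A² = 0.0000075407 and A = 0.0027460.

A ≈ 0.002746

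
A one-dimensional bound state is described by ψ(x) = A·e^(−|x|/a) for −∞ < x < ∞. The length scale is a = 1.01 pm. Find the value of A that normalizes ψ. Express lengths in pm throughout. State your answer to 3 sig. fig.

A ≈ 0.995 pm^(-1/2)

Normalization requires ∫|ψ|² dx = 1, integrated from −∞ to ∞.
Using ∫₀^∞ xⁿ e^(−αx) dx = n!/αⁿ⁺¹, the integral (without the A² prefactor) comes out to a.
Setting this equal to 1 gives A² = 1/(a).
Plugging in a = 1.01 yields A = 0.9950.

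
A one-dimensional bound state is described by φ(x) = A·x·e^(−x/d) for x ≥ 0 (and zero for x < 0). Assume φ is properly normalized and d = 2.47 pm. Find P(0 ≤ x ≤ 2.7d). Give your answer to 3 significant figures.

The probability is P = ∫ |φ|² dx over [0, 2.7d].
With A² fixed by ∫|φ|² = 1, i.e. A² = (d^3/4)^(−1), substitute and integrate.
Substituting u = x/d, A² and the length scale cancel in the ratio: P = ∫_{0}^{2.7} u^2·e^(-2·u) du / ∫_{0}^{∞} u^2·e^(-2·u) du.
With ∫ u^2·e^(-2·u) du = -(2·u^2 + 2·u + 1)·e^(-2·u)/4 + C, the region integral is 1/4 - 1049·e^(-27/5)/200 and the full one is 1/4.
Evaluating gives P = 0.9052.

P ≈ 0.905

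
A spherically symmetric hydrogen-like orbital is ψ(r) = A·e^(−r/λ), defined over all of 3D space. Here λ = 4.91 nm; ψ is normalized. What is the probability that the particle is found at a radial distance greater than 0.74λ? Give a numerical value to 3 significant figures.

P ≈ 0.814

P = ∫ |ψ|² 4πr² dr over r > 0.74λ.
Normalization gives A² = 1/(π·λ^3).
In terms of u = r/λ (A², 4π and the length scale all cancel between numerator and denominator), P = [∫_{0.74}^{∞} u^2·e^(-2·u) du] / [∫_{0}^{∞} u^2·e^(-2·u) du].
With ∫ u^2·e^(-2·u) du = -(2·u^2 + 2·u + 1)·e^(-2·u)/4 + C, the region integral is 4469·e^(-37/25)/5000 and the full one is 1/4.
This evaluates to P = 0.8139.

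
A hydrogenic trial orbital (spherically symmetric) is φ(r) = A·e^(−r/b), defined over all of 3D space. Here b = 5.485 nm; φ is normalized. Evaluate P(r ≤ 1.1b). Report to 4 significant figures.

P = ∫ |φ|² 4πr² dr over r ≤ 1.1b.
The full normalization integral is A²·[π·b^3] = 1, fixing A².
Substituting u = r/b, A², 4π and the length scale all cancel in the ratio: P = ∫_{0}^{1.1} u^2·e^(-2·u) du / ∫_{0}^{∞} u^2·e^(-2·u) du.
Using ∫ u^2·e^(-2·u) du = -(2·u^2 + 2·u + 1)·e^(-2·u)/4, the numerator is 1/4 - 281·e^(-11/5)/200 and the denominator is 1/4.
Taking the ratio yields P = 0.37729.

P ≈ 0.3773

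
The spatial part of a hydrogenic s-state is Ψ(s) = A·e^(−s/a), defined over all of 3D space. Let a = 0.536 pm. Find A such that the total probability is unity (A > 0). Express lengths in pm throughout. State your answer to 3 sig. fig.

The normalization condition is ∫|Ψ|² 4πs² ds = 1 from 0 to ∞.
In 3D with spherical symmetry the volume element is 4πs² ds.
With ∫₀^∞ s^2 e^(−αs) ds = 2!/α^3, the integral (without the A² prefactor) comes out to π·a^3.
With a = 0.536: A² = 2.067 and A = 1.438.

A ≈ 1.44 pm^(-3/2)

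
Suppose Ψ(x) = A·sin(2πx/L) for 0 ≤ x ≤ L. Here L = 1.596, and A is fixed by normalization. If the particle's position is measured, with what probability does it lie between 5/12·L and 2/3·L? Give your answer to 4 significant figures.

P ≈ 0.1122

|Ψ|² is the probability density, so P = ∫_{5/12·L}^{2/3·L} |Ψ|² dx.
With A² fixed by ∫|Ψ|² = 1, i.e. A² = (L/2)^(−1), substitute and integrate.
Let u = x/L; then A² and the length scale cancel, so P = ∫_{5/12}^{2/3} sin(2·π·u)^2 du ÷ ∫_{0}^{1} sin(2·π·u)^2 du.
An antiderivative of sin(2·π·u)^2 is u/2 - sin(4·π·u)/(8·π); evaluating from 5/12 to 2/3 gives -√(3)/(8·π) + 1/8, while the full integral is 1/2.
Taking the ratio, P = (π - √(3))/(4·π).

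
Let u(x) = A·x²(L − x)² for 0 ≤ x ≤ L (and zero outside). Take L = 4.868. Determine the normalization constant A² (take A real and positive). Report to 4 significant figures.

Require ∫ |u|² dx = 1 over the whole domain.
∫|u|² dx = A²·(L^9/630).
With L = 4.868: A² = 0.00041038 and A = 0.020258.

A^2 ≈ 0.0004104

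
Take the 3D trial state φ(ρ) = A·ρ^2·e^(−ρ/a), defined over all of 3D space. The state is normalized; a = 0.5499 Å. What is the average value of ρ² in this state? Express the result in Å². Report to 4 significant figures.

The expectation value is the |φ|²-weighted average of ρ^2: ∫ ρ^2|φ|² 4πρ² dρ.
With ∫₀^∞ ρ^8 e^(−αρ) dρ = 8!/α^9, evaluating both integrals, ⟨ρ²⟩ = 14·a^2.
With a = 0.5499, ⟨ρ^2⟩ = 4.2335.

⟨ρ^2⟩ ≈ 4.233 Å^2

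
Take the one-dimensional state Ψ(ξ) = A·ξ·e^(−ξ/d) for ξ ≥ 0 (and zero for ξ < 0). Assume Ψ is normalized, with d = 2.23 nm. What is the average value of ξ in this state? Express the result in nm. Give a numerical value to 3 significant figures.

⟨ξ⟩ ≈ 3.35 nm

The expectation value is the |Ψ|²-weighted average of ξ: ∫ ξ|Ψ|² dξ.
Using ∫₀^∞ ξⁿ e^(−αξ) dξ = n!/αⁿ⁺¹, the ratio of the moment integral to the normalization integral gives ⟨ξ⟩ = 3·d/2.
Putting d = 2.23 gives 3.345.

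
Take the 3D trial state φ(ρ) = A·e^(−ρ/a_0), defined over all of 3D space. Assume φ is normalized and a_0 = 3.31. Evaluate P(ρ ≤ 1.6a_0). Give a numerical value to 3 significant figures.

P ≈ 0.620

With dV = 4πρ²dρ, the probability is ∫|φ|² dV over ρ ≤ 1.6a_0.
The full normalization integral is A²·[π·a_0^3] = 1, fixing A².
Substituting u = ρ/a_0, A², 4π and the length scale all cancel in the ratio: P = ∫_{0}^{1.6} u^2·e^(-2·u) du / ∫_{0}^{∞} u^2·e^(-2·u) du.
Using ∫ u^2·e^(-2·u) du = -(2·u^2 + 2·u + 1)·e^(-2·u)/4, the numerator is 1/4 - 233·e^(-16/5)/100 and the denominator is 1/4.
This evaluates to P = 0.6201.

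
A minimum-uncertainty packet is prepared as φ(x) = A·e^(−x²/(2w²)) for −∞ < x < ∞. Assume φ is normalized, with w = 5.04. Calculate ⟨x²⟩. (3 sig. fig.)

⟨x^2⟩ ≈ 12.7

The expectation value is the |φ|²-weighted average of x^2: ∫ x^2|φ|² dx.
The ratio of the moment integral to the normalization integral gives ⟨x²⟩ = w^2/2.
With w = 5.04, ⟨x^2⟩ = 12.70.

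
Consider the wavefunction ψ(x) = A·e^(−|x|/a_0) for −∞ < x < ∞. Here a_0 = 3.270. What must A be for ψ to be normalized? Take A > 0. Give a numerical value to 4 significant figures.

Normalization requires ∫|ψ|² dx = 1, integrated from −∞ to ∞.
The integral (without the A² prefactor) comes out to a_0.
Setting this equal to 1 gives A² = 1/(a_0).
Substituting a_0 = 3.270 gives A² = 0.30581, so A = 0.55300.

A ≈ 0.5530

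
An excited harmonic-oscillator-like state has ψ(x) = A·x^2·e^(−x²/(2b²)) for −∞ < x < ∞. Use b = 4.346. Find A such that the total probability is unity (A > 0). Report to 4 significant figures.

A ≈ 0.02203

Require ∫ |ψ|² dx = 1 over the whole domain.
Differentiating ∫e^(−αx²) dx = √(π/α) under α to get the higher moments, ∫|ψ|² dx = A²·(3·√(π)·b^5/4).
So A² = (3·√(π)·b^5/4)^(−1).
Substituting b = 4.346 gives A² = 0.00048519, so A = 0.022027.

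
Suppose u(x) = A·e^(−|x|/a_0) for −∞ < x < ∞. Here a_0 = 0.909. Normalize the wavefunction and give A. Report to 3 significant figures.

The normalization condition is ∫|u|² dx = 1 from −∞ to ∞.
The integral (without the A² prefactor) comes out to a_0.
Hence A² = 1/[a_0].
Substituting a_0 = 0.909 gives A² = 1.100, so A = 1.049.

A ≈ 1.05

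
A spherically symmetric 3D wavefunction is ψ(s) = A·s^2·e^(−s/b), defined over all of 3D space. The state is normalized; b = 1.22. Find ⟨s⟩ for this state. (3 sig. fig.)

⟨s⟩ ≈ 4.27

The expectation value is the |ψ|²-weighted average of s: ∫ s|ψ|² 4πs² ds.
With ∫₀^∞ s^7 e^(−αs) ds = 7!/α^8, evaluating both integrals, ⟨s⟩ = 7·b/2.
Putting b = 1.22 gives 4.270.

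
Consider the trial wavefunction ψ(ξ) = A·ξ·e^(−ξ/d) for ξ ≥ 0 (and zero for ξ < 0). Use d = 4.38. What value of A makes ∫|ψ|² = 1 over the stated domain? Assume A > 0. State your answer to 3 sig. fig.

The normalization condition is ∫|ψ|² dξ = 1 from 0 to ∞.
With ∫₀^∞ ξ^2 e^(−αξ) dξ = 2!/α^3, ∫|ψ|² dξ = A²·(d^3/4).
Hence A² = 1/[d^3/4].
Plugging in d = 4.38 yields A = 0.2182.

A ≈ 0.218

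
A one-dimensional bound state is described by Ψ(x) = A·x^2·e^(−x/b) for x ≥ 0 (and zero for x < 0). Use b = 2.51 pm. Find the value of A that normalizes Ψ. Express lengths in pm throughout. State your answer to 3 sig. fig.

A ≈ 0.116 pm^(-5/2)

We need A² ∫|f|² dx = 1, taking the integral from 0 to ∞.
The integral (without the A² prefactor) comes out to 3·b^5/4.
So A² = (3·b^5/4)^(−1).
Plugging in b = 2.51 yields A = 0.1157.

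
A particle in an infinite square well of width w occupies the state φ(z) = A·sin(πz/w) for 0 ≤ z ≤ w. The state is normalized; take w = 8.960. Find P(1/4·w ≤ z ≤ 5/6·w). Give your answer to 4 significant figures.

P ≈ 0.8803

P = ∫_{1/4·w}^{5/6·w} |φ(z)|² dz.
The normalization integral ∫|φ|²dz over the whole domain equals w/2·A², and A² cancels in the ratio.
Let u = z/w; then A² and the length scale cancel, so P = ∫_{1/4}^{5/6} sin(π·u)^2 du ÷ ∫_{0}^{1} sin(π·u)^2 du.
Using ∫ sin(π·u)^2 du = u/2 - sin(2·π·u)/(4·π), the numerator is √(3)/(8·π) + 1/(4·π) + 7/24 and the denominator is 1/2.
Taking the ratio, P = (3·√(3) + 6 + 7·π)/(12·π).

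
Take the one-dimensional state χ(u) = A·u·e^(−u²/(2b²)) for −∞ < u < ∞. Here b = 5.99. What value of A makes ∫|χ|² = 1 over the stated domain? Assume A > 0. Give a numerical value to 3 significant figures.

A ≈ 0.0725

The normalization condition is ∫|χ|² du = 1 from −∞ to ∞.
With ∫_{−∞}^{∞} u^(2m) e^(−αu²) du = (2m−1)!!·√π / (2^m α^(m+1/2)), ∫|χ|² du = A²·(√(π)·b^3/2).
Hence A² = 1/[√(π)·b^3/2].
Substituting b = 5.99 gives A² = 0.005250, so A = 0.07246.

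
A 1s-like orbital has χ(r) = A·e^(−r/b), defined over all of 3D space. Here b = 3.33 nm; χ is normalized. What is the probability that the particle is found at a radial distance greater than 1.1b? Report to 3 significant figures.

Integrate the radial probability density 4πr²|χ|² over r > 1.1b.
Normalization gives A² = 1/(π·b^3).
Substituting u = r/b, A², 4π and the length scale all cancel in the ratio: P = ∫_{1.1}^{∞} u^2·e^(-2·u) du / ∫_{0}^{∞} u^2·e^(-2·u) du.
Using ∫ u^2·e^(-2·u) du = -(2·u^2 + 2·u + 1)·e^(-2·u)/4, the numerator is 281·e^(-11/5)/200 and the denominator is 1/4.
This evaluates to P = 0.6227.

P ≈ 0.623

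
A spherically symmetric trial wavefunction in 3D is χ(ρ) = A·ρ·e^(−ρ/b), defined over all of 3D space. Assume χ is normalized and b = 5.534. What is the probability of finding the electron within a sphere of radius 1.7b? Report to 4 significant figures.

With dV = 4πρ²dρ, the probability is ∫|χ|² dV over ρ ≤ 1.7b.
Normalization gives A² = 1/(3·π·b^5).
In terms of u = ρ/b (A², 4π and the length scale all cancel between numerator and denominator), P = [∫_{0}^{1.7} u^4·e^(-2·u) du] / [∫_{0}^{∞} u^4·e^(-2·u) du].
An antiderivative of u^4·e^(-2·u) is -(u^4/2 + u^3 + 3·u^2/2 + 3·u/2 + 3/4)·e^(-2·u); evaluating from 0 to 1.7 gives ≈ 0.191864, while the full integral is 3/4.
Taking the ratio yields P = 0.25582.

P ≈ 0.2558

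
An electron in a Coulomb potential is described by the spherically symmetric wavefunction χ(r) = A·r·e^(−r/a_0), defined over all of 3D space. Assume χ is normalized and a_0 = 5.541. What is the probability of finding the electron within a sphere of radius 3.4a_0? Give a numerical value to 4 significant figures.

Integrate the radial probability density 4πr²|χ|² over r ≤ 3.4a_0.
The full normalization integral is A²·[3·π·a_0^5] = 1, fixing A².
Let u = r/a_0; then A², 4π and the length scale all cancel, so P = ∫_{0}^{3.4} u^4·e^(-2·u) du ÷ ∫_{0}^{∞} u^4·e^(-2·u) du.
With ∫ u^4·e^(-2·u) du = -(u^4/2 + u^3 + 3·u^2/2 + 3·u/2 + 3/4)·e^(-2·u) + C, the region integral is ≈ 0.605977 and the full one is 3/4.
The region integral divided by the full integral gives P = 0.80797.

P ≈ 0.8080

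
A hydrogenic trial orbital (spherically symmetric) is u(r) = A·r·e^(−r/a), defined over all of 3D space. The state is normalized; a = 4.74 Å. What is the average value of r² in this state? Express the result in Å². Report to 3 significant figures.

⟨r^2⟩ ≈ 169 Å^2

By definition ⟨r²⟩ = ∫ r^2 |u(r)|² 4πr² dr.
Since the A² factors cancel between numerator and denominator, ⟨r²⟩ = 15·a^2/2.
With a = 4.74, ⟨r^2⟩ = 168.5.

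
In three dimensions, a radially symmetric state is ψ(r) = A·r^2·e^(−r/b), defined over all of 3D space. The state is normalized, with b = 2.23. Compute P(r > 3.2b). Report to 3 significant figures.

P ≈ 0.542

P = ∫ |ψ|² 4πr² dr over r > 3.2b.
The full normalization integral is A²·[45·π·b^7/2] = 1, fixing A².
Let u = r/b; then A², 4π and the length scale all cancel, so P = ∫_{3.2}^{∞} u^6·e^(-2·u) du ÷ ∫_{0}^{∞} u^6·e^(-2·u) du.
An antiderivative of u^6·e^(-2·u) is -(4·u^6 + 12·u^5 + 30·u^4 + 60·u^3 + 90·u^2 + 90·u + 45)·e^(-2·u)/8; evaluating from 3.2 to ∞ gives ≈ 3.0506, while the full integral is 45/8.
Taking the ratio yields P = 0.5423.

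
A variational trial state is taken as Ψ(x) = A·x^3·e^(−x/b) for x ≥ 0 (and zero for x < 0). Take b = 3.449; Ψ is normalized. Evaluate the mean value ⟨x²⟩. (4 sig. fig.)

By definition ⟨x²⟩ = ∫ x^2 |Ψ(x)|² dx.
With ∫₀^∞ x^8 e^(−αx) dx = 8!/α^9, the ratio of the moment integral to the normalization integral gives ⟨x²⟩ = 14·b^2.
With b = 3.449, ⟨x^2⟩ = 166.54.

⟨x^2⟩ ≈ 166.5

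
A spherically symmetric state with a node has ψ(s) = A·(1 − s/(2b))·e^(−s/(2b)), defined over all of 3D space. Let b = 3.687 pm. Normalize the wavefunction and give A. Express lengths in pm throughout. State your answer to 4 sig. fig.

Normalization requires ∫|ψ|² 4πs² ds = 1, integrated from 0 to ∞.
The angular integral contributes 4π, leaving ∫₀^∞ s²|ψ|² ds.
Carrying out the integral gives A² · 8·π·b^3.
Setting this equal to 1 gives A² = 1/(8·π·b^3).
Substituting b = 3.687 gives A² = 0.00079385, so A = 0.028175.

A ≈ 0.02818 pm^(-3/2)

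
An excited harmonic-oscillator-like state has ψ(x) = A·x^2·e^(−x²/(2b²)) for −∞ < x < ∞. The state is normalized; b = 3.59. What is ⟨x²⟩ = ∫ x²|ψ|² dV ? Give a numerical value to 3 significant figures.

⟨x^2⟩ ≈ 32.2

The expectation value is the |ψ|²-weighted average of x^2: ∫ x^2|ψ|² dx.
With ∫_{−∞}^{∞} x^(2m) e^(−αx²) dx = (2m−1)!!·√π / (2^m α^(m+1/2)), evaluating both integrals, ⟨x²⟩ = 5·b^2/2.
Putting b = 3.59 gives 32.22.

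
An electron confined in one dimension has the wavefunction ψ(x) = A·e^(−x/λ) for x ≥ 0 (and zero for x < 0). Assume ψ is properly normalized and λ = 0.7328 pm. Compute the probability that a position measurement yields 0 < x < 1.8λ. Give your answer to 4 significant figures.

The probability is P = ∫ |ψ|² dx over [0, 1.8λ].
The normalization integral ∫|ψ|²dx over the whole domain equals λ/2·A², and A² cancels in the ratio.
Substituting u = x/λ, A² and the length scale cancel in the ratio: P = ∫_{0}^{1.8} e^(-2·u) du / ∫_{0}^{∞} e^(-2·u) du.
With ∫ e^(-2·u) du = -e^(-2·u)/2 + C, the region integral is 1/2 - e^(-18/5)/2 and the full one is 1/2.
This works out to P = 0.97268.

P ≈ 0.9727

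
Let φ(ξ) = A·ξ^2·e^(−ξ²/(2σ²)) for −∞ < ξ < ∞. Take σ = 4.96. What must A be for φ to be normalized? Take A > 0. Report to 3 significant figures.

The normalization condition is ∫|φ|² dξ = 1 from −∞ to ∞.
With ∫_{−∞}^{∞} ξ^(2m) e^(−αξ²) dξ = (2m−1)!!·√π / (2^m α^(m+1/2)), the integral (without the A² prefactor) comes out to 3·√(π)·σ^5/4.
Setting this equal to 1 gives A² = 1/(3·√(π)·σ^5/4).
Substituting σ = 4.96 gives A² = 0.0002506, so A = 0.01583.

A ≈ 0.0158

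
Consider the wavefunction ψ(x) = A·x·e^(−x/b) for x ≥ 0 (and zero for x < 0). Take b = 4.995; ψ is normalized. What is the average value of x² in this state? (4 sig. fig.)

⟨x²⟩ = ∫ x^2 |ψ|² dx over the full domain.
Using ∫₀^∞ xⁿ e^(−αx) dx = n!/αⁿ⁺¹, the ratio of the moment integral to the normalization integral gives ⟨x²⟩ = 3·b^2.
Putting b = 4.995 gives 74.850.

⟨x^2⟩ ≈ 74.85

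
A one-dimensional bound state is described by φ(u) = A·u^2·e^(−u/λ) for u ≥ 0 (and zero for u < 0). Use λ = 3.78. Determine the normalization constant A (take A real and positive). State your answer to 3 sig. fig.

Normalization requires ∫|φ|² du = 1, integrated from 0 to ∞.
Using ∫₀^∞ uⁿ e^(−αu) du = n!/αⁿ⁺¹, carrying out the integral gives A² · 3·λ^5/4.
Hence A² = 1/[3·λ^5/4].
Substituting λ = 3.78 gives A² = 0.001728, so A = 0.04157.

A ≈ 0.0416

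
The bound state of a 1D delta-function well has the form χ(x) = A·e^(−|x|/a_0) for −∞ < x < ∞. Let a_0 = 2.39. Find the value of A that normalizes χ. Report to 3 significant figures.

A ≈ 0.647

We need A² ∫|f|² dx = 1, taking the integral from −∞ to ∞.
Recall ∫₀^∞ x^m e^(−x/β) dx = m!·β^(m+1), carrying out the integral gives A² · a_0.
Plugging in a_0 = 2.39 yields A = 0.6468.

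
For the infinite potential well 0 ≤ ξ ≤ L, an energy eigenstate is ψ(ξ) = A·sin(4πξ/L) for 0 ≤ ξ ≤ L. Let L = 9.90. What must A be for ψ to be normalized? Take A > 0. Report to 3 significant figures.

A ≈ 0.449

Require ∫ |ψ|² dξ = 1 over the whole domain.
Using sin²θ = (1 − cos 2θ)/2, with ψ = A·sin(4πξ/L), the integral evaluates to A²·[L/2].
So A² = (L/2)^(−1).
Plugging in L = 9.90 yields A = 0.4495.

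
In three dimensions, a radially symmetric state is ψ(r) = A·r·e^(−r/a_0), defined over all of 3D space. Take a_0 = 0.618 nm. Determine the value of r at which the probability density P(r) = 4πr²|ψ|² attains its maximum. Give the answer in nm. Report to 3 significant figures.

r ≈ 1.24 nm

Set d/dr [P(r) = 4πr²|ψ|²] = 0 and solve for r > 0.
Solving yields r = 2·a_0.
With a_0 = 0.618, the most probable radial distance is 1.236 nm.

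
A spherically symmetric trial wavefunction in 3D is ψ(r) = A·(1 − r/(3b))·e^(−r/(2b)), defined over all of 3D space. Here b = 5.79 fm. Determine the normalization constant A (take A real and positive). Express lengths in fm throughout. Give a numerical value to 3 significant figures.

Normalization requires ∫|ψ|² 4πr² dr = 1, integrated from 0 to ∞.
(Spherical symmetry: dV = 4πr² dr.)
The integral (without the A² prefactor) comes out to 8·π·b^3/3.
Setting this equal to 1 gives A² = 1/(8·π·b^3/3).
Plugging in b = 5.79 yields A = 0.02480.

A ≈ 0.0248 fm^(-3/2)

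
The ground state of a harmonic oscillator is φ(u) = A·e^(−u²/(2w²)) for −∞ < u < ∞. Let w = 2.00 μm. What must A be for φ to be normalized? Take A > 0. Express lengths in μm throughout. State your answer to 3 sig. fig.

Normalization requires ∫|φ|² du = 1, integrated from −∞ to ∞.
Using the Gaussian integral ∫_{−∞}^{∞} e^(−αu²) du = √(π/α), carrying out the integral gives A² · √(π)·w.
Hence A² = 1/[√(π)·w].
Plugging in w = 2.00 yields A = 0.5311.

A ≈ 0.531 μm^(-1/2)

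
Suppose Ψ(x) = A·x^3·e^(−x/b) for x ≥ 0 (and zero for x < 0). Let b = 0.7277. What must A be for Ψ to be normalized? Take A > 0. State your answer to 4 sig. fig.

A ≈ 1.283

Require ∫ |Ψ|² dx = 1 over the whole domain.
Using ∫₀^∞ xⁿ e^(−αx) dx = n!/αⁿ⁺¹, with Ψ = A·x^3·e^(−x/b), the integral evaluates to A²·[45·b^7/8].
Setting this equal to 1 gives A² = 1/(45·b^7/8).
Plugging in b = 0.7277 yields A = 1.2826.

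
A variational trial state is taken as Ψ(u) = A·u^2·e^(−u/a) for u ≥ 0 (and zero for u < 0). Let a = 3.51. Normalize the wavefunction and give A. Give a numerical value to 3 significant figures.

The normalization condition is ∫|Ψ|² du = 1 from 0 to ∞.
The integral (without the A² prefactor) comes out to 3·a^5/4.
Plugging in a = 3.51 yields A = 0.05003.

A ≈ 0.0500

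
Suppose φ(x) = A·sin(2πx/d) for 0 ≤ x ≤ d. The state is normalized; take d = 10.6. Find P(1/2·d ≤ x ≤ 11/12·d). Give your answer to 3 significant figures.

P ≈ 0.486

|φ|² is the probability density, so P = ∫_{1/2·d}^{11/12·d} |φ|² dx.
With A² fixed by ∫|φ|² = 1, i.e. A² = (d/2)^(−1), substitute and integrate.
Let u = x/d; then A² and the length scale cancel, so P = ∫_{1/2}^{11/12} sin(2·π·u)^2 du ÷ ∫_{0}^{1} sin(2·π·u)^2 du.
With ∫ sin(2·π·u)^2 du = u/2 - sin(4·π·u)/(8·π) + C, the region integral is √(3)/(16·π) + 5/24 and the full one is 1/2.
Evaluating gives P = √(3)/(8·π) + 5/12.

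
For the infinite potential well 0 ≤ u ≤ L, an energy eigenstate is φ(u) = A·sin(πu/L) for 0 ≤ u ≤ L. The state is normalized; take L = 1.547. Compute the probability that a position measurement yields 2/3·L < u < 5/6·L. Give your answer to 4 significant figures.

P = ∫_{2/3·L}^{5/6·L} |φ(u)|² du.
With A² fixed by ∫|φ|² = 1, i.e. A² = (L/2)^(−1), substitute and integrate.
Substituting t = u/L, A² and the length scale cancel in the ratio: P = ∫_{2/3}^{5/6} sin(π·t)^2 dt / ∫_{0}^{1} sin(π·t)^2 dt.
An antiderivative of sin(π·t)^2 is t/2 - sin(2·π·t)/(4·π); evaluating from 2/3 to 5/6 gives 1/12, while the full integral is 1/2.
Evaluating gives P = 1/6.

P ≈ 0.1667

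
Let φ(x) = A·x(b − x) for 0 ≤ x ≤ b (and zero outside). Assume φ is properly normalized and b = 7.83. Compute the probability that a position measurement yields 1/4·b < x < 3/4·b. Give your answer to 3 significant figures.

P ≈ 0.793

The probability is P = ∫ |φ|² dx over [1/4·b, 3/4·b].
The normalization integral ∫|φ|²dx over the whole domain equals b^5/30·A², and A² cancels in the ratio.
In terms of u = x/b (A² and the length scale cancel between numerator and denominator), P = [∫_{1/4}^{3/4} u^2·(1 - u)^2 du] / [∫_{0}^{1} u^2·(1 - u)^2 du].
With ∫ u^2·(1 - u)^2 du = u^3·(6·u^2 - 15·u + 10)/30 + C, the region integral is 203/7680 and the full one is 1/30.
This works out to P = 203/256.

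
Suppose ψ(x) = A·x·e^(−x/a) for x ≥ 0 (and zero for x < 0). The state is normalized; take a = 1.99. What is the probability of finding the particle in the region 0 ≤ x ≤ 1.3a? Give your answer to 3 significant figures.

P ≈ 0.482

|ψ|² is the probability density, so P = ∫_{0}^{1.3a} |ψ|² dx.
With A² fixed by ∫|ψ|² = 1, i.e. A² = (a^3/4)^(−1), substitute and integrate.
In terms of u = x/a (A² and the length scale cancel between numerator and denominator), P = [∫_{0}^{1.3} u^2·e^(-2·u) du] / [∫_{0}^{∞} u^2·e^(-2·u) du].
With ∫ u^2·e^(-2·u) du = -(2·u^2 + 2·u + 1)·e^(-2·u)/4 + C, the region integral is 1/4 - 349·e^(-13/5)/200 and the full one is 1/4.
The result is P = 0.4816.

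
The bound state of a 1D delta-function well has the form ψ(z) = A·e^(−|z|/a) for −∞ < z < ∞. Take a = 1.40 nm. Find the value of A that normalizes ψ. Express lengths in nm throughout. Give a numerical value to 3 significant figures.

We need A² ∫|f|² dz = 1, taking the integral from −∞ to ∞.
The integral (without the A² prefactor) comes out to a.
With a = 1.40: A² = 0.7143 and A = 0.8452.

A ≈ 0.845 nm^(-1/2)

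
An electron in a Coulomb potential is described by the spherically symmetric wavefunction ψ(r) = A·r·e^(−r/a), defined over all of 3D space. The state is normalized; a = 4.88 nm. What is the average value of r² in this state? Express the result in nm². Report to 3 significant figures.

By definition ⟨r²⟩ = ∫ r^2 |ψ(r)|² 4πr² dr.
The ratio of the moment integral to the normalization integral gives ⟨r²⟩ = 15·a^2/2.
With a = 4.88, ⟨r^2⟩ = 178.6.

⟨r^2⟩ ≈ 179 nm^2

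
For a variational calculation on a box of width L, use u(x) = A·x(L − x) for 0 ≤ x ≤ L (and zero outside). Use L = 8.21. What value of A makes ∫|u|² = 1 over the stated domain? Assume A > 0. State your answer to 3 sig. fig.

Require ∫ |u|² dx = 1 over the whole domain.
With u = A·x(L − x), the integral evaluates to A²·[L^5/30].
Hence A² = 1/[L^5/30].
Substituting L = 8.21 gives A² = 0.0008043, so A = 0.02836.

A ≈ 0.0284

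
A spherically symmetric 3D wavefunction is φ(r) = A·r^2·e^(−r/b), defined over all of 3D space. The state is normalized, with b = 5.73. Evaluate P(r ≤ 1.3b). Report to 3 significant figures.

P ≈ 0.0172

Integrate the radial probability density 4πr²|φ|² over r ≤ 1.3b.
A² is fixed by ∫₀^∞ 4πr²|φ|² dr = 1, i.e. A² = (45·π·b^7/2)^(−1).
In terms of u = r/b (A², 4π and the length scale all cancel between numerator and denominator), P = [∫_{0}^{1.3} u^6·e^(-2·u) du] / [∫_{0}^{∞} u^6·e^(-2·u) du].
Using ∫ u^6·e^(-2·u) du = -(4·u^6 + 12·u^5 + 30·u^4 + 60·u^3 + 90·u^2 + 90·u + 45)·e^(-2·u)/8, the numerator is ≈ 0.096582 and the denominator is 45/8.
Taking the ratio yields P = 0.01717.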